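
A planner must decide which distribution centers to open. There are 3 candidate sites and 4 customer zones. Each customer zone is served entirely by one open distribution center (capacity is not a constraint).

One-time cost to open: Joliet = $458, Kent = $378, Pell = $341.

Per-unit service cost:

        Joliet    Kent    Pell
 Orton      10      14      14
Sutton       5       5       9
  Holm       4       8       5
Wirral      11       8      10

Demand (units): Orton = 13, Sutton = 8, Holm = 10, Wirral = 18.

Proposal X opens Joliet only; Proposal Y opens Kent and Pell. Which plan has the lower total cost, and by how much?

Proposal X is cheaper by 269.

Proposal X: {Joliet}: Orton→Joliet 10·13=130, Sutton→Joliet 5·8=40, Holm→Joliet 4·10=40, Wirral→Joliet 11·18=198. Service 408; fixed 458; total 866.
Proposal Y: {Kent, Pell}: Orton→Kent 14·13=182, Sutton→Kent 5·8=40, Holm→Pell 5·10=50, Wirral→Kent 8·18=144. Service 416; fixed 719; total 1135.
Difference: |866 − 1135| = 269.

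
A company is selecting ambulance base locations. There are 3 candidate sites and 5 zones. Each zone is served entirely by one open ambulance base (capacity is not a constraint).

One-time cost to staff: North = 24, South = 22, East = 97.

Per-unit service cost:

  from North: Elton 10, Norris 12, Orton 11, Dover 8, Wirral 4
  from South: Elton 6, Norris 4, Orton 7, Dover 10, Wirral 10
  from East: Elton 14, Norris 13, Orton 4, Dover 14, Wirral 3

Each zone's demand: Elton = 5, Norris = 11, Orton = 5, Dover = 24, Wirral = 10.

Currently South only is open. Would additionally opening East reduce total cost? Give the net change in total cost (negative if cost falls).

Current service cost with {South}: 449.
Adding East: each zone re-picks its cheapest; new service cost 364, saving 85.
Extra fixed cost: 97. Net change = 97 − 85 = 12.
(Totals: 471 → 483.)

No — net change +12 (cost rises by 12).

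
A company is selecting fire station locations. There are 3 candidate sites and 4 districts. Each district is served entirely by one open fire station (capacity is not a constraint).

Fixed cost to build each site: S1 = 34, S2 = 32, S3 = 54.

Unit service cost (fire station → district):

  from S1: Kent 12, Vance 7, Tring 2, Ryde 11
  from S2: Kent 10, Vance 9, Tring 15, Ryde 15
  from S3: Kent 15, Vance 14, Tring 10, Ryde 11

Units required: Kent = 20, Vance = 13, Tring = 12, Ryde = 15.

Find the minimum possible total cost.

For any fixed open set, each district goes to its cheapest open site; total = fixed + service.
{S1, S2}: Kent→S2 10·20=200, Vance→S1 7·13=91, Tring→S1 2·12=24, Ryde→S1 11·15=165. Service 480; fixed 66; total 546.
{S1}: Kent→S1 12·20=240, Vance→S1 7·13=91, Tring→S1 2·12=24, Ryde→S1 11·15=165. Service 520; fixed 34; total 554.
{S1, S2, S3}: Kent→S2 10·20=200, Vance→S1 7·13=91, Tring→S1 2·12=24, Ryde→S1 11·15=165. Service 480; fixed 120; total 600.
{S2}: service 722 + fixed 32 = 754
(All 7 nonempty subsets were checked; S1 and S2 is lowest.)

Minimum total cost: 546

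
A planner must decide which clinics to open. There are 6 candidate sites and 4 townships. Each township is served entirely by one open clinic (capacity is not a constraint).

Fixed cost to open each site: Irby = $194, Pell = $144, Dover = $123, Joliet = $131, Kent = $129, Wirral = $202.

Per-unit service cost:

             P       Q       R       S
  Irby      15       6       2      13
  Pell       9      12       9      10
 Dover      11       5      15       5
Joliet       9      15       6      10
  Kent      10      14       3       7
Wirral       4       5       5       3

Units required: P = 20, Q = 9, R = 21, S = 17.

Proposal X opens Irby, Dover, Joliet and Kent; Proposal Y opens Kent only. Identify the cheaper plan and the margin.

Proposal X: {Irby, Dover, Joliet, Kent}: P→Joliet 9·20=180, Q→Dover 5·9=45, R→Irby 2·21=42, S→Dover 5·17=85. Service 352; fixed 577; total 929.
Proposal Y: {Kent}: P→Kent 10·20=200, Q→Kent 14·9=126, R→Kent 3·21=63, S→Kent 7·17=119. Service 508; fixed 129; total 637.
Difference: |929 − 637| = 292.

Proposal Y is cheaper by 292.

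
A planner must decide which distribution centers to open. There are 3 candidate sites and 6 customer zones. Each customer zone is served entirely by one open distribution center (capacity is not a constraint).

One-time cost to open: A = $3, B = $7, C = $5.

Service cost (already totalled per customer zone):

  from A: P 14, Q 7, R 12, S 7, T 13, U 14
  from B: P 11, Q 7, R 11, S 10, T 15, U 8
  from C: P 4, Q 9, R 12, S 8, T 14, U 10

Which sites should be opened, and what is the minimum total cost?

Open A and C; minimum total cost 61.

For any fixed open set, each customer zone goes to its cheapest open site; total = fixed + service.
{A, C}: P→C 4, Q→A 7, R→A 12, S→A 7, T→A 13, U→C 10. Service 53; fixed 8; total 61.
{C}: service 57 + fixed 5 = 62
{B, C}: service 52 + fixed 12 = 64
{A, B, C}: P→C 4, Q→A 7, R→B 11, S→A 7, T→A 13, U→B 8. Service 50; fixed 15; total 65.
No other subset beats 61.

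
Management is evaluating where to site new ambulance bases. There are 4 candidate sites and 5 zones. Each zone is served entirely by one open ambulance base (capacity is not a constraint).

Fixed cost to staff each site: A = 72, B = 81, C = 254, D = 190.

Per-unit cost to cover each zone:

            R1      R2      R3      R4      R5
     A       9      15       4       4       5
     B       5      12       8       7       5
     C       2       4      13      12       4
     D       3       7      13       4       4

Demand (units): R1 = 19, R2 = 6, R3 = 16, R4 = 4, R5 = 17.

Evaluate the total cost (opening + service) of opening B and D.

Total cost: 582

Each zone is assigned to its cheapest site among the open ones.
{B, D}: R1→D 3·19=57, R2→D 7·6=42, R3→B 8·16=128, R4→D 4·4=16, R5→D 4·17=68. Service 311; fixed 271; total 582.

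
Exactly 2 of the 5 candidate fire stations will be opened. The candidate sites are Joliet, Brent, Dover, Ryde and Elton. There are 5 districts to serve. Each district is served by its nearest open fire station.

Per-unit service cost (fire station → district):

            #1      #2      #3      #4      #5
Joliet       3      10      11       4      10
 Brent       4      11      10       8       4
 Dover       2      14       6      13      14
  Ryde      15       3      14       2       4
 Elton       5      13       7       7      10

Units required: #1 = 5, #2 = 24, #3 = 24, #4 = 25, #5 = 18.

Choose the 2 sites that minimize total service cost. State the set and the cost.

Choose Dover and Ryde; total service cost 348.

With exactly 2 open, each district uses its cheapest among the chosen.
{Dover, Ryde}: #1→Dover 2·5=10, #2→Ryde 3·24=72, #3→Dover 6·24=144, #4→Ryde 2·25=50, #5→Ryde 4·18=72. Service cost 348.
{Ryde, Elton}: service cost 387
{Brent, Ryde}: service cost 454
Among all 10 size-2 choices, {Dover, Ryde} is lowest.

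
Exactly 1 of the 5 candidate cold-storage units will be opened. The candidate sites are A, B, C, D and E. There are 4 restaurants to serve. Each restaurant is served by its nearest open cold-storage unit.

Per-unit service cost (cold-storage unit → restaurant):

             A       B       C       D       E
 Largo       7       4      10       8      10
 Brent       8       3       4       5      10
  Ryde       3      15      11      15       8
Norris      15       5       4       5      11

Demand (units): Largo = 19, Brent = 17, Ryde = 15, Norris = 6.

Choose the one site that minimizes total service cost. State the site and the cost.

With exactly 1 open, each restaurant uses its cheapest among the chosen.
{B}: Largo→B 4·19=76, Brent→B 3·17=51, Ryde→B 15·15=225, Norris→B 5·6=30. Service cost 382.
{A}: service cost 404
{C}: service cost 447
Among all 5 size-1 choices, {B} is lowest.

Choose B only; total service cost 382.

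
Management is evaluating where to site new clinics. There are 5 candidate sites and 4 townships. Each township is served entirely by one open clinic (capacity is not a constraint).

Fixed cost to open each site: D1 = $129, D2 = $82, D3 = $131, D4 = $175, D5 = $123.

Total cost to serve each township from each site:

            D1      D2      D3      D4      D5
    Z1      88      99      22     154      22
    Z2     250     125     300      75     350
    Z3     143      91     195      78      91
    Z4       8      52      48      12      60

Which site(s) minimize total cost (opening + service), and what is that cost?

Open D2 only; minimum total cost 449.

For any fixed open set, each township goes to its cheapest open site; total = fixed + service.
{D2}: Z1→D2 99, Z2→D2 125, Z3→D2 91, Z4→D2 52. Service 367; fixed 82; total 449.
{D4, D5}: Z1→D5 22, Z2→D4 75, Z3→D4 78, Z4→D4 12. Service 187; fixed 298; total 485.
{D3, D4}: Z1→D3 22, Z2→D4 75, Z3→D4 78, Z4→D4 12. Service 187; fixed 306; total 493.
{D1, D2, D3, D4, D5}: Z1→D3 22, Z2→D4 75, Z3→D4 78, Z4→D1 8. Service 183; fixed 640; total 823.
No other subset beats 449.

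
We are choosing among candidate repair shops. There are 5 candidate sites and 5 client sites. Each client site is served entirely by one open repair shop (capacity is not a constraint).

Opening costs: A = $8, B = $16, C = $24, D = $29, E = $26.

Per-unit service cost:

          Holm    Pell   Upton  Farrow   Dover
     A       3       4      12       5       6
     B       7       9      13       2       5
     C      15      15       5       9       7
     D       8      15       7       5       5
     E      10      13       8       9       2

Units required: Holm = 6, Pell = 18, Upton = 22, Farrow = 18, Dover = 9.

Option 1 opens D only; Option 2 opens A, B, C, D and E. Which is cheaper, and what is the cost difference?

Option 1: {D}: Holm→D 8·6=48, Pell→D 15·18=270, Upton→D 7·22=154, Farrow→D 5·18=90, Dover→D 5·9=45. Service 607; fixed 29; total 636.
Option 2: {A, B, C, D, E}: Holm→A 3·6=18, Pell→A 4·18=72, Upton→C 5·22=110, Farrow→B 2·18=36, Dover→E 2·9=18. Service 254; fixed 103; total 357.
Difference: |636 − 357| = 279.

Option 2 is cheaper by 279.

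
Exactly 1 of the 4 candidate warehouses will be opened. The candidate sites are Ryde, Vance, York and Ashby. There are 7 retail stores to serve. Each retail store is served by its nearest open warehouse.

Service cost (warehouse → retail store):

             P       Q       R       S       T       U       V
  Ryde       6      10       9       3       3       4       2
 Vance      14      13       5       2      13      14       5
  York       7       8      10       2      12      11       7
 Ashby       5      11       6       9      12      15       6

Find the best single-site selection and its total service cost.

Choose Ryde only; total service cost 37.

With exactly 1 open, each retail store uses its cheapest among the chosen.
{Ryde}: P→Ryde 6, Q→Ryde 10, R→Ryde 9, S→Ryde 3, T→Ryde 3, U→Ryde 4, V→Ryde 2. Service cost 37.
{York}: service cost 57
{Ashby}: service cost 64
Among all 4 size-1 choices, {Ryde} is lowest.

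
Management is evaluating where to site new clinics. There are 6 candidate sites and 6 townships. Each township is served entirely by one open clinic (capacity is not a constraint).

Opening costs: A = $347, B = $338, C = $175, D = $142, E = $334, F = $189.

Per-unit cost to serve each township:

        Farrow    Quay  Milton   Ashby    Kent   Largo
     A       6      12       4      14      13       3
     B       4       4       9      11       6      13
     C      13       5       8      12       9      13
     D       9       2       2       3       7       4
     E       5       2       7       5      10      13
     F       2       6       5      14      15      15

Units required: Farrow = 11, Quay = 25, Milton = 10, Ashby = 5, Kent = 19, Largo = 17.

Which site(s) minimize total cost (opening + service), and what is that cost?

For any fixed open set, each township goes to its cheapest open site; total = fixed + service.
{D}: Farrow→D 9·11=99, Quay→D 2·25=50, Milton→D 2·10=20, Ashby→D 3·5=15, Kent→D 7·19=133, Largo→D 4·17=68. Service 385; fixed 142; total 527.
{D, F}: service 308 + fixed 331 = 639
{C, D}: service 385 + fixed 317 = 702
{A, B, C, D, E, F}: service 272 + fixed 1525 = 1797
No other subset beats 527.

Open D only; minimum total cost 527.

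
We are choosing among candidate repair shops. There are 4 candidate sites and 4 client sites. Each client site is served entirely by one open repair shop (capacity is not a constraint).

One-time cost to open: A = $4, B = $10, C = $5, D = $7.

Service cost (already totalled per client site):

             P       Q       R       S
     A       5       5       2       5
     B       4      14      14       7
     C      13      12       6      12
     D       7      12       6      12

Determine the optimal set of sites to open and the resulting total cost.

For any fixed open set, each client site goes to its cheapest open site; total = fixed + service.
{A}: P→A 5, Q→A 5, R→A 2, S→A 5. Service 17; fixed 4; total 21.
{A, C}: P→A 5, Q→A 5, R→A 2, S→A 5. Service 17; fixed 9; total 26.
{A, D}: service 17 + fixed 11 = 28
{A, B, C, D}: service 16 + fixed 26 = 42
(All 15 nonempty subsets were checked; A only is lowest.)

Open A only; minimum total cost 21.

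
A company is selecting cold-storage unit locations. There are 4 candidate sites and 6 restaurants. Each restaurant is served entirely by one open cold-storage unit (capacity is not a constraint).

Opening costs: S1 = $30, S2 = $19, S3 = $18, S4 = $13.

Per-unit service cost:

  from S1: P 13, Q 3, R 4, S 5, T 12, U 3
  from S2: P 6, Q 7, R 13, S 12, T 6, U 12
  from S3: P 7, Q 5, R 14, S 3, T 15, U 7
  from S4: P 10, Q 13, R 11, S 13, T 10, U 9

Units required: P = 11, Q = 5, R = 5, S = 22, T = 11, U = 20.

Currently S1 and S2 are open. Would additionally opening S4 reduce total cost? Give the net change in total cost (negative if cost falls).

No — net change +13 (cost rises by 13).

Current service cost with {S1, S2}: 337.
Adding S4: each restaurant re-picks its cheapest; new service cost 337, saving 0.
Extra fixed cost: 13. Net change = 13 − 0 = 13.
(Totals: 386 → 399.)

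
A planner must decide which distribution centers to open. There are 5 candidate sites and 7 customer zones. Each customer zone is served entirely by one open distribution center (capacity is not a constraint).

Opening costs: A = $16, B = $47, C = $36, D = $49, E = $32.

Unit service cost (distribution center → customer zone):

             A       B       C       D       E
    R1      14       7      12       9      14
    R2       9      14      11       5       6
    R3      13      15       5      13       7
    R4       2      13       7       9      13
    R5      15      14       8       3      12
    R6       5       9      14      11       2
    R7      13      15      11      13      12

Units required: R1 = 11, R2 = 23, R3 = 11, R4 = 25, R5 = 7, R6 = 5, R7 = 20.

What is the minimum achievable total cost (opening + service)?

Minimum total cost: 686

For any fixed open set, each customer zone goes to its cheapest open site; total = fixed + service.
{A, C, D}: R1→D 9·11=99, R2→D 5·23=115, R3→C 5·11=55, R4→A 2·25=50, R5→D 3·7=21, R6→A 5·5=25, R7→C 11·20=220. Service 585; fixed 101; total 686.
{A, C, D, E}: service 570 + fixed 133 = 703
{A, D, E}: service 612 + fixed 97 = 709
{A, B, C, D, E}: service 548 + fixed 180 = 728
No other subset beats 686.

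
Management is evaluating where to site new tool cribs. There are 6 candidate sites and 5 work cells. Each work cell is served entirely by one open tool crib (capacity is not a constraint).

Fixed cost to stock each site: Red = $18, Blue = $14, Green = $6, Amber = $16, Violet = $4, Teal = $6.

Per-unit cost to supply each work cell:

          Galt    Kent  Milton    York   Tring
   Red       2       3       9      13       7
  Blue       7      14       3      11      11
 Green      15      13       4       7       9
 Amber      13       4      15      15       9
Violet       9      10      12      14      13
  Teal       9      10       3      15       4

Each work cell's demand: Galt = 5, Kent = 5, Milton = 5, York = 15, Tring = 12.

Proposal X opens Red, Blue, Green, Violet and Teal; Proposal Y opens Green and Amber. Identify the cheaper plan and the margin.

Proposal X is cheaper by 99.

Proposal X: {Red, Blue, Green, Violet, Teal}: Galt→Red 2·5=10, Kent→Red 3·5=15, Milton→Blue 3·5=15, York→Green 7·15=105, Tring→Teal 4·12=48. Service 193; fixed 48; total 241.
Proposal Y: {Green, Amber}: Galt→Amber 13·5=65, Kent→Amber 4·5=20, Milton→Green 4·5=20, York→Green 7·15=105, Tring→Green 9·12=108. Service 318; fixed 22; total 340.
Difference: |241 − 340| = 99.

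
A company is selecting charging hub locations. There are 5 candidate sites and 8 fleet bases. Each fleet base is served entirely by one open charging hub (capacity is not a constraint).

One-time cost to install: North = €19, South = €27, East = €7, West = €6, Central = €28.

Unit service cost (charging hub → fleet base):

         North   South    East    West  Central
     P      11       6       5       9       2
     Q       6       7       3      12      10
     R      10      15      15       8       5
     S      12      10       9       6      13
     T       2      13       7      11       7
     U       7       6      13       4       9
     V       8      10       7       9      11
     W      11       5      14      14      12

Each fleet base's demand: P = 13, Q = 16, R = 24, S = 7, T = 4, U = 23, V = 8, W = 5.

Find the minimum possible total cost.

Minimum total cost: 504

For any fixed open set, each fleet base goes to its cheapest open site; total = fixed + service.
{North, South, East, West, Central}: P→Central 2·13=26, Q→East 3·16=48, R→Central 5·24=120, S→West 6·7=42, T→North 2·4=8, U→West 4·23=92, V→East 7·8=56, W→South 5·5=25. Service 417; fixed 87; total 504.
{South, East, West, Central}: P→Central 2·13=26, Q→East 3·16=48, R→Central 5·24=120, S→West 6·7=42, T→East 7·4=28, U→West 4·23=92, V→East 7·8=56, W→South 5·5=25. Service 437; fixed 68; total 505.
{North, East, West, Central}: service 447 + fixed 60 = 507
{West}: P→West 9·13=117, Q→West 12·16=192, R→West 8·24=192, S→West 6·7=42, T→West 11·4=44, U→West 4·23=92, V→West 9·8=72, W→West 14·5=70. Service 821; fixed 6; total 827.
No other subset beats 504.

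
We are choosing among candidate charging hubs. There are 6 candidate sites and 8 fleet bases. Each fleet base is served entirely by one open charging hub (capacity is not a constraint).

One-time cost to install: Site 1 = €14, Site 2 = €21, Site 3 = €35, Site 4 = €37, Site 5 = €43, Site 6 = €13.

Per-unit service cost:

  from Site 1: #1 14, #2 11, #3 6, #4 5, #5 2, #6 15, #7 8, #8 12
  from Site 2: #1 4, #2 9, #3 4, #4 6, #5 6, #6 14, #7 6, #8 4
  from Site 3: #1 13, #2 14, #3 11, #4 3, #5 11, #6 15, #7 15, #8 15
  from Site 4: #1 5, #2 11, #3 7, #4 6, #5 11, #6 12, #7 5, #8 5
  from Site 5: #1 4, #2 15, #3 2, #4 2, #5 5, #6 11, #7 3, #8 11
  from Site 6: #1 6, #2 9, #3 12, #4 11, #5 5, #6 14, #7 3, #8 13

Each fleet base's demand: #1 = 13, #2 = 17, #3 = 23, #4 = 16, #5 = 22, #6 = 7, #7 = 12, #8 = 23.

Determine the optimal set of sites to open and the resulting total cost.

Open Site 1, Site 2 and Site 5; minimum total cost 610.

For any fixed open set, each fleet base goes to its cheapest open site; total = fixed + service.
{Site 1, Site 2, Site 5}: #1→Site 2 4·13=52, #2→Site 2 9·17=153, #3→Site 5 2·23=46, #4→Site 5 2·16=32, #5→Site 1 2·22=44, #6→Site 5 11·7=77, #7→Site 5 3·12=36, #8→Site 2 4·23=92. Service 532; fixed 78; total 610.
{Site 1, Site 2, Site 5, Site 6}: service 532 + fixed 91 = 623
{Site 1, Site 2, Site 3, Site 5}: #1→Site 2 4·13=52, #2→Site 2 9·17=153, #3→Site 5 2·23=46, #4→Site 5 2·16=32, #5→Site 1 2·22=44, #6→Site 5 11·7=77, #7→Site 5 3·12=36, #8→Site 2 4·23=92. Service 532; fixed 113; total 645.
{Site 1, Site 2, Site 3, Site 4, Site 5, Site 6}: #1→Site 2 4·13=52, #2→Site 2 9·17=153, #3→Site 5 2·23=46, #4→Site 5 2·16=32, #5→Site 1 2·22=44, #6→Site 5 11·7=77, #7→Site 5 3·12=36, #8→Site 2 4·23=92. Service 532; fixed 163; total 695.
No other subset beats 610.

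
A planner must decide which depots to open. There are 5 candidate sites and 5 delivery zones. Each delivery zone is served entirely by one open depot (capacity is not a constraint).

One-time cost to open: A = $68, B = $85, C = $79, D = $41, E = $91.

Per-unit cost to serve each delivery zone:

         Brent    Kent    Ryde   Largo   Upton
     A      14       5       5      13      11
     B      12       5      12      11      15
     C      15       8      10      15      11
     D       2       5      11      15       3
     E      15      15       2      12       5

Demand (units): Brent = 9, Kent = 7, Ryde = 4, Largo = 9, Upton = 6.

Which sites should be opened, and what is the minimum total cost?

For any fixed open set, each delivery zone goes to its cheapest open site; total = fixed + service.
{D}: Brent→D 2·9=18, Kent→D 5·7=35, Ryde→D 11·4=44, Largo→D 15·9=135, Upton→D 3·6=18. Service 250; fixed 41; total 291.
{A, D}: Brent→D 2·9=18, Kent→A 5·7=35, Ryde→A 5·4=20, Largo→A 13·9=117, Upton→D 3·6=18. Service 208; fixed 109; total 317.
{D, E}: service 187 + fixed 132 = 319
{A, B, C, D, E}: service 178 + fixed 364 = 542
No other subset beats 291.

Open D only; minimum total cost 291.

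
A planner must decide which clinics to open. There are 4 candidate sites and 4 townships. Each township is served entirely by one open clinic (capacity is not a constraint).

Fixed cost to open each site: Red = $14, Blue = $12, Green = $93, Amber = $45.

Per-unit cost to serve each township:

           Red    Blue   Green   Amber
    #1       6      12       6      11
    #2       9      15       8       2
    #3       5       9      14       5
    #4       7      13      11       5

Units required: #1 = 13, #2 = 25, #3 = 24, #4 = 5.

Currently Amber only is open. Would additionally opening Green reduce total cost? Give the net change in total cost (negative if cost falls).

Current service cost with {Amber}: 338.
Adding Green: each township re-picks its cheapest; new service cost 273, saving 65.
Extra fixed cost: 93. Net change = 93 − 65 = 28.
(Totals: 383 → 411.)

No — net change +28 (cost rises by 28).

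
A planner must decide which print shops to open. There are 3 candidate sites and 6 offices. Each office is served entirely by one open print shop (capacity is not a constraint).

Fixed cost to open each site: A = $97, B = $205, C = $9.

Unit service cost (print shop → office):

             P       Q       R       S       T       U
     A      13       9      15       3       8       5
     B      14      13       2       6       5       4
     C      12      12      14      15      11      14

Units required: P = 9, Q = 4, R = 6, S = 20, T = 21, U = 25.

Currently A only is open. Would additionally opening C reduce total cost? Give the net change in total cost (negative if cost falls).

Yes — net change −6 (cost falls by 6).

Current service cost with {A}: 596.
Adding C: each office re-picks its cheapest; new service cost 581, saving 15.
Extra fixed cost: 9. Net change = 9 − 15 = -6.
(Totals: 693 → 687.)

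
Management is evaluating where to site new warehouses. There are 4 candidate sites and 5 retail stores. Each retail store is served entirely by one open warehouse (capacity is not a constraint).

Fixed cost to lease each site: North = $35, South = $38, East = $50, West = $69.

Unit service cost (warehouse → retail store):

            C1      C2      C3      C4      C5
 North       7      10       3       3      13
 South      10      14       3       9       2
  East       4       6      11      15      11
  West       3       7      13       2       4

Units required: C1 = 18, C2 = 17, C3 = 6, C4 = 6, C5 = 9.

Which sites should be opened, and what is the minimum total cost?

Open South and West; minimum total cost 328.

For any fixed open set, each retail store goes to its cheapest open site; total = fixed + service.
{South, West}: C1→West 3·18=54, C2→West 7·17=119, C3→South 3·6=18, C4→West 2·6=12, C5→South 2·9=18. Service 221; fixed 107; total 328.
{North, West}: service 239 + fixed 104 = 343
{North, South, East}: service 228 + fixed 123 = 351
{North, South, East, West}: service 204 + fixed 192 = 396
(All 15 nonempty subsets were checked; South and West is lowest.)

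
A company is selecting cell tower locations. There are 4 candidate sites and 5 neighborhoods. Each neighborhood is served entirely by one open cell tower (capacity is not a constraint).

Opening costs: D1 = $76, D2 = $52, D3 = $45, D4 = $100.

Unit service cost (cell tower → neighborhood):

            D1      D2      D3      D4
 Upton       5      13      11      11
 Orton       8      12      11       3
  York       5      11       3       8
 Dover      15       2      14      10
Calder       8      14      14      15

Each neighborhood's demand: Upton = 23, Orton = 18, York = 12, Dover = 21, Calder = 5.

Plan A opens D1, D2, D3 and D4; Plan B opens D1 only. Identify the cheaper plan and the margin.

Plan A is cheaper by 190.

Plan A: {D1, D2, D3, D4}: Upton→D1 5·23=115, Orton→D4 3·18=54, York→D3 3·12=36, Dover→D2 2·21=42, Calder→D1 8·5=40. Service 287; fixed 273; total 560.
Plan B: {D1}: Upton→D1 5·23=115, Orton→D1 8·18=144, York→D1 5·12=60, Dover→D1 15·21=315, Calder→D1 8·5=40. Service 674; fixed 76; total 750.
Difference: |560 − 750| = 190.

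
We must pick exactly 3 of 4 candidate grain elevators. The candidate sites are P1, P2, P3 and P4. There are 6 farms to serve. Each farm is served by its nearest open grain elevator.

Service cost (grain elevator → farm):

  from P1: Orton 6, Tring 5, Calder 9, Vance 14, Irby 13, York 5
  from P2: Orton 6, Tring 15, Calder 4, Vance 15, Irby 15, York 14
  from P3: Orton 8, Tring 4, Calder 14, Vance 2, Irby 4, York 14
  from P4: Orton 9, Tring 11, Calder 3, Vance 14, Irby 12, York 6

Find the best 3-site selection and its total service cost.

Choose P1, P3 and P4; total service cost 24.

With exactly 3 open, each farm uses its cheapest among the chosen.
{P1, P3, P4}: Orton→P1 6, Tring→P3 4, Calder→P4 3, Vance→P3 2, Irby→P3 4, York→P1 5. Service cost 24.
{P1, P2, P3}: service cost 25
{P2, P3, P4}: service cost 25
Among all 4 size-3 choices, {P1, P3, P4} is lowest.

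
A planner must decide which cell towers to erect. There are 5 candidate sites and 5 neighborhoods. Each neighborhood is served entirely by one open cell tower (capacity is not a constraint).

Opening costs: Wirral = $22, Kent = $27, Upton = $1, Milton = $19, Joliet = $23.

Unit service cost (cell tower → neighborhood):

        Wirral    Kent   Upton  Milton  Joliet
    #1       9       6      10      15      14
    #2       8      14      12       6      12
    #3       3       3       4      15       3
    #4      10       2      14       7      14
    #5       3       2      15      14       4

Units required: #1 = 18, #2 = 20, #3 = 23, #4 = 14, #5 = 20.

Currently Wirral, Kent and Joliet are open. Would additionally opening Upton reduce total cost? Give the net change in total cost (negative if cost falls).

No — net change +1 (cost rises by 1).

Current service cost with {Wirral, Kent, Joliet}: 405.
Adding Upton: each neighborhood re-picks its cheapest; new service cost 405, saving 0.
Extra fixed cost: 1. Net change = 1 − 0 = 1.
(Totals: 477 → 478.)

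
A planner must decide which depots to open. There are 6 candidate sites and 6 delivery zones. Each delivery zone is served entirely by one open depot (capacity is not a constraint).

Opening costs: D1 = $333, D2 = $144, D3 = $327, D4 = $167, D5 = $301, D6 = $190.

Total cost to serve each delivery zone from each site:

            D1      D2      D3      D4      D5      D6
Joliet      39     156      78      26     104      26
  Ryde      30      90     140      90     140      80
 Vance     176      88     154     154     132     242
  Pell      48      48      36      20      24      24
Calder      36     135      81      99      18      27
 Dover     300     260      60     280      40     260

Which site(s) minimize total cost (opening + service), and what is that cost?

Open D5 only; minimum total cost 759.

For any fixed open set, each delivery zone goes to its cheapest open site; total = fixed + service.
{D5}: Joliet→D5 104, Ryde→D5 140, Vance→D5 132, Pell→D5 24, Calder→D5 18, Dover→D5 40. Service 458; fixed 301; total 759.
{D4, D5}: service 326 + fixed 468 = 794
{D2, D5}: Joliet→D5 104, Ryde→D2 90, Vance→D2 88, Pell→D5 24, Calder→D5 18, Dover→D5 40. Service 364; fixed 445; total 809.
{D1, D2, D3, D4, D5, D6}: Joliet→D4 26, Ryde→D1 30, Vance→D2 88, Pell→D4 20, Calder→D5 18, Dover→D5 40. Service 222; fixed 1462; total 1684.
No other subset beats 759.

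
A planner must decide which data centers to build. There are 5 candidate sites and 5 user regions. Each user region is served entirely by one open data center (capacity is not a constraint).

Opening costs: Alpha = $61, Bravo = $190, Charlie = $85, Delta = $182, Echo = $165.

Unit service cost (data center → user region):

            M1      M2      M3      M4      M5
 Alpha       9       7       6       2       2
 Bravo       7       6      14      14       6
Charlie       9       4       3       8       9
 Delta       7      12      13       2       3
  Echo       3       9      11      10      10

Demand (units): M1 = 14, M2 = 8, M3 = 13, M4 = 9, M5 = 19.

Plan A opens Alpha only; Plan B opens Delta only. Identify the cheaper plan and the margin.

Plan A is cheaper by 243.

Plan A: {Alpha}: M1→Alpha 9·14=126, M2→Alpha 7·8=56, M3→Alpha 6·13=78, M4→Alpha 2·9=18, M5→Alpha 2·19=38. Service 316; fixed 61; total 377.
Plan B: {Delta}: M1→Delta 7·14=98, M2→Delta 12·8=96, M3→Delta 13·13=169, M4→Delta 2·9=18, M5→Delta 3·19=57. Service 438; fixed 182; total 620.
Difference: |377 − 620| = 243.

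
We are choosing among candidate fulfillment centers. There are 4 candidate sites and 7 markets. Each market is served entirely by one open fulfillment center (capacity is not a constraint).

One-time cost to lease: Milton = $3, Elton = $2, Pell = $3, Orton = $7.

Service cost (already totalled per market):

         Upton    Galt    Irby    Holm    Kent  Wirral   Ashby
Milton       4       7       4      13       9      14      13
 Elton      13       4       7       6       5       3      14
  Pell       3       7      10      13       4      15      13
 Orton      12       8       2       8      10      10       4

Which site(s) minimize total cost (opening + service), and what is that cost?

Open Elton, Pell and Orton; minimum total cost 38.

For any fixed open set, each market goes to its cheapest open site; total = fixed + service.
{Elton, Pell, Orton}: Upton→Pell 3, Galt→Elton 4, Irby→Orton 2, Holm→Elton 6, Kent→Pell 4, Wirral→Elton 3, Ashby→Orton 4. Service 26; fixed 12; total 38.
{Milton, Elton, Orton}: service 28 + fixed 12 = 40
{Milton, Elton, Pell, Orton}: service 26 + fixed 15 = 41
{Elton}: Upton→Elton 13, Galt→Elton 4, Irby→Elton 7, Holm→Elton 6, Kent→Elton 5, Wirral→Elton 3, Ashby→Elton 14. Service 52; fixed 2; total 54.
No other subset beats 38.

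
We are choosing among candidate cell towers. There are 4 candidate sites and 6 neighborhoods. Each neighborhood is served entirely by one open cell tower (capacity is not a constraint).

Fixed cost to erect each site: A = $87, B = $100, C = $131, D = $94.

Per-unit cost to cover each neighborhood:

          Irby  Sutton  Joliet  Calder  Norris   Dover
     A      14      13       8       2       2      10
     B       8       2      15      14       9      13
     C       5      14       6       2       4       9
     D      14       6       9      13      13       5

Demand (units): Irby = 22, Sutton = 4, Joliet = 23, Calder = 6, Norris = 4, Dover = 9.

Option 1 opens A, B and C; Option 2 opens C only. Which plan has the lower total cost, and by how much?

Option 2 is cheaper by 131.

Option 1: {A, B, C}: Irby→C 5·22=110, Sutton→B 2·4=8, Joliet→C 6·23=138, Calder→A 2·6=12, Norris→A 2·4=8, Dover→C 9·9=81. Service 357; fixed 318; total 675.
Option 2: {C}: Irby→C 5·22=110, Sutton→C 14·4=56, Joliet→C 6·23=138, Calder→C 2·6=12, Norris→C 4·4=16, Dover→C 9·9=81. Service 413; fixed 131; total 544.
Difference: |675 − 544| = 131.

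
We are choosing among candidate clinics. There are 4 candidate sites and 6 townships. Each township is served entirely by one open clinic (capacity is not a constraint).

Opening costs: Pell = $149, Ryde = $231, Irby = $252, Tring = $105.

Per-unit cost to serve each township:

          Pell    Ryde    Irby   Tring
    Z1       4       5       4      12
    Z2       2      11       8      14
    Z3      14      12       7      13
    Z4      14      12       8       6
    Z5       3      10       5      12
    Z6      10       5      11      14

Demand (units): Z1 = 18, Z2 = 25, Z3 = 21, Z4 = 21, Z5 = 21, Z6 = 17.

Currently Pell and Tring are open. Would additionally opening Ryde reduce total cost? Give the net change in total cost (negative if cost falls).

Current service cost with {Pell, Tring}: 754.
Adding Ryde: each township re-picks its cheapest; new service cost 648, saving 106.
Extra fixed cost: 231. Net change = 231 − 106 = 125.
(Totals: 1008 → 1133.)

No — net change +125 (cost rises by 125).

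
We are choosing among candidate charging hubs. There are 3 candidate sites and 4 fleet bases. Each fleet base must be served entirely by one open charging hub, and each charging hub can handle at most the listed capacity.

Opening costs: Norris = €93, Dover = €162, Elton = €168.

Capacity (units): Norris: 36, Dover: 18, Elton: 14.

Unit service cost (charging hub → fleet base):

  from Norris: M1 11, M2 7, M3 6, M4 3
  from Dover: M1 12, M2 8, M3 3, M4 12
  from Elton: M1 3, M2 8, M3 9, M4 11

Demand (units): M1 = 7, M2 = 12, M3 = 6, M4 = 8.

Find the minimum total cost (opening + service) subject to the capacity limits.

Minimum total cost: 314

Open {Norris}: M1→Norris 11·7=77, M2→Norris 7·12=84, M3→Norris 6·6=36, M4→Norris 3·8=24.
Loads: Norris carries 33/36. Service 221; fixed 93; total 314.
Next best feasible plan costs 426.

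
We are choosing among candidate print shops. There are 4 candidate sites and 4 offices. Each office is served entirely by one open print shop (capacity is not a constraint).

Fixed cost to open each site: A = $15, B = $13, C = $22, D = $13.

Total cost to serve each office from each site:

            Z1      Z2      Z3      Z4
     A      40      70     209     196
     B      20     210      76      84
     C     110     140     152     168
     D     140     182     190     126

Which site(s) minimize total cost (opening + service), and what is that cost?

For any fixed open set, each office goes to its cheapest open site; total = fixed + service.
{A, B}: Z1→B 20, Z2→A 70, Z3→B 76, Z4→B 84. Service 250; fixed 28; total 278.
{A, B, D}: Z1→B 20, Z2→A 70, Z3→B 76, Z4→B 84. Service 250; fixed 41; total 291.
{A, B, C}: service 250 + fixed 50 = 300
{A, B, C, D}: service 250 + fixed 63 = 313
(All 15 nonempty subsets were checked; A and B is lowest.)

Open A and B; minimum total cost 278.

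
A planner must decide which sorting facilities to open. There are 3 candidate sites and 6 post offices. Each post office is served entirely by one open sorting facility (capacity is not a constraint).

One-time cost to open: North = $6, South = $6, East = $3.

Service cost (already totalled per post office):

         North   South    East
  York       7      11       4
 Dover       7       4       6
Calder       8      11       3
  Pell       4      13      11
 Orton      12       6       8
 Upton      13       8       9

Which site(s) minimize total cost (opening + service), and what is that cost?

For any fixed open set, each post office goes to its cheapest open site; total = fixed + service.
{North, East}: York→East 4, Dover→East 6, Calder→East 3, Pell→North 4, Orton→East 8, Upton→East 9. Service 34; fixed 9; total 43.
{North, South, East}: service 29 + fixed 15 = 44
{East}: service 41 + fixed 3 = 44
(All 7 nonempty subsets were checked; North and East is lowest.)

Open North and East; minimum total cost 43.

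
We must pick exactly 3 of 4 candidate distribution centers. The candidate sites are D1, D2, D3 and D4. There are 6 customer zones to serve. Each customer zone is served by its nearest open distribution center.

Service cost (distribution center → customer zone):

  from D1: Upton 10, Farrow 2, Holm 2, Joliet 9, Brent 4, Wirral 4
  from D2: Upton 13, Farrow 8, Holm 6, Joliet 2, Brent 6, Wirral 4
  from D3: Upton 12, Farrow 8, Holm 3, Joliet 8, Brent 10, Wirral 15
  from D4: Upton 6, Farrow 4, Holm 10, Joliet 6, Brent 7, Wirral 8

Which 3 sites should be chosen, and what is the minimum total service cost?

With exactly 3 open, each customer zone uses its cheapest among the chosen.
{D1, D2, D4}: Upton→D4 6, Farrow→D1 2, Holm→D1 2, Joliet→D2 2, Brent→D1 4, Wirral→D1 4. Service cost 20.
{D1, D2, D3}: service cost 24
{D1, D3, D4}: service cost 24
Among all 4 size-3 choices, {D1, D2, D4} is lowest.

Choose D1, D2 and D4; total service cost 20.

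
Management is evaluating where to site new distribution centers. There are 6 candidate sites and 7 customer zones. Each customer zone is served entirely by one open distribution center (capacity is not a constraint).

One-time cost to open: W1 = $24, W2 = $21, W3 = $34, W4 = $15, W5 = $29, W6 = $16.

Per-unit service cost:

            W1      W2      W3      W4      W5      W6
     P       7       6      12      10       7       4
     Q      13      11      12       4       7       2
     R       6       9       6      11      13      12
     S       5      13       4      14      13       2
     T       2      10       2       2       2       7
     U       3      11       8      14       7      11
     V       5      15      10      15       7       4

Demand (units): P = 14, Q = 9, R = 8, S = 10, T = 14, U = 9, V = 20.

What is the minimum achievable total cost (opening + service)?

For any fixed open set, each customer zone goes to its cheapest open site; total = fixed + service.
{W1, W6}: P→W6 4·14=56, Q→W6 2·9=18, R→W1 6·8=48, S→W6 2·10=20, T→W1 2·14=28, U→W1 3·9=27, V→W6 4·20=80. Service 277; fixed 40; total 317.
{W1, W4, W6}: P→W6 4·14=56, Q→W6 2·9=18, R→W1 6·8=48, S→W6 2·10=20, T→W1 2·14=28, U→W1 3·9=27, V→W6 4·20=80. Service 277; fixed 55; total 332.
{W1, W2, W6}: P→W6 4·14=56, Q→W6 2·9=18, R→W1 6·8=48, S→W6 2·10=20, T→W1 2·14=28, U→W1 3·9=27, V→W6 4·20=80. Service 277; fixed 61; total 338.
{W1, W2, W3, W4, W5, W6}: P→W6 4·14=56, Q→W6 2·9=18, R→W1 6·8=48, S→W6 2·10=20, T→W1 2·14=28, U→W1 3·9=27, V→W6 4·20=80. Service 277; fixed 139; total 416.
No other subset beats 317.

Minimum total cost: 317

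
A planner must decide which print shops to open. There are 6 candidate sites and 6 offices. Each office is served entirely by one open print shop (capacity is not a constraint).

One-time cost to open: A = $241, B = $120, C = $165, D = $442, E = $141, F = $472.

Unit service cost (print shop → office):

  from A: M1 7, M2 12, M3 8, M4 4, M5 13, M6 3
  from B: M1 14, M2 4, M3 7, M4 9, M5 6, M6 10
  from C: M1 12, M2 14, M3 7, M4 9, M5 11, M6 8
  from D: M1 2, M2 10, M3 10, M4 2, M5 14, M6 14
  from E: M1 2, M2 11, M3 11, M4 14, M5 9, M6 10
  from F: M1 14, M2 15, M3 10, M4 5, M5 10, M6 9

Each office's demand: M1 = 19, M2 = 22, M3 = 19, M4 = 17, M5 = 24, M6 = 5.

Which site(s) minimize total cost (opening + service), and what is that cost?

For any fixed open set, each office goes to its cheapest open site; total = fixed + service.
{B, E}: M1→E 2·19=38, M2→B 4·22=88, M3→B 7·19=133, M4→B 9·17=153, M5→B 6·24=144, M6→B 10·5=50. Service 606; fixed 261; total 867.
{A, B}: service 581 + fixed 361 = 942
{B}: M1→B 14·19=266, M2→B 4·22=88, M3→B 7·19=133, M4→B 9·17=153, M5→B 6·24=144, M6→B 10·5=50. Service 834; fixed 120; total 954.
{A, B, C, D, E, F}: M1→D 2·19=38, M2→B 4·22=88, M3→B 7·19=133, M4→D 2·17=34, M5→B 6·24=144, M6→A 3·5=15. Service 452; fixed 1581; total 2033.
No other subset beats 867.

Open B and E; minimum total cost 867.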